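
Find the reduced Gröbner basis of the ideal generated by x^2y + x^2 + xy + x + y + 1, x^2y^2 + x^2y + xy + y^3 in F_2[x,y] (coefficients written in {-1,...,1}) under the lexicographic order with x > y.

Buchberger's algorithm terminates because the ascending chain of leading-term ideals stabilizes.

f_1 = x^2y + x^2 + xy + x + y + 1, LT = x^2y.
f_2 = x^2y^2 + x^2y + xy + y^3, LT = x^2y^2.

S(f_1,f_2): lcm = x^2y^2. S = xy^2 + y^3 + y^2 + y.
  leading term xy^2: no divisor's leading term divides it; move xy^2 to the remainder.
  leading term y^3: no divisor's leading term divides it; move y^3 to the remainder.
  leading term y^2: no divisor's leading term divides it; move y^2 to the remainder.
  leading term y: no divisor's leading term divides it; move y to the remainder.
  remainder xy^2 + y^3 + y^2 + y ≠ 0; add g_3 = xy^2 + y^3 + y^2 + y to the basis.

S(f_1,g_3): lcm = x^2y^2. S = x^2y + xy^3 + y^2 + y.
  leading term x^2y: subtract (1)·f_1 from x^2y + xy^3 + y^2 + y → x^2 + xy^3 + xy + x + y^2 + 1
  leading term x^2: no divisor's leading term divides it; move x^2 to the remainder.
  leading term xy^3: subtract (y)·g_3 from xy^3 + xy + x + y^2 + 1 → xy + x + y^4 + y^3 + 1
  leading term xy: no divisor's leading term divides it; move xy to the remainder.
  leading term x: no divisor's leading term divides it; move x to the remainder.
  leading term y^4: no divisor's leading term divides it; move y^4 to the remainder.
  leading term y^3: no divisor's leading term divides it; move y^3 to the remainder.
  leading term 1: no divisor's leading term divides it; move 1 to the remainder.
  remainder x^2 + xy + x + y^4 + y^3 + 1 ≠ 0; add g_4 = x^2 + xy + x + y^4 + y^3 + 1 to the basis.

S(f_1,g_4): lcm = x^2y. S = x^2 + xy^2 + x + y^5 + y^4 + 1.
  leading term x^2: subtract (1)·g_4 from x^2 + xy^2 + x + y^5 + y^4 + 1 → xy^2 + xy + y^5 + y^3
  leading term xy^2: subtract (1)·g_3 from xy^2 + xy + y^5 + y^3 → xy + y^5 + y^2 + y
  leading term xy: no divisor's leading term divides it; move xy to the remainder.
  leading term y^5: no divisor's leading term divides it; move y^5 to the remainder.
  leading term y^2: no divisor's leading term divides it; move y^2 to the remainder.
  leading term y: no divisor's leading term divides it; move y to the remainder.
  remainder xy + y^5 + y^2 + y ≠ 0; add g_5 = xy + y^5 + y^2 + y to the basis.

S(f_2,g_4): lcm = x^2y^2. S = x^2y + xy^3 + xy^2 + xy + y^6 + y^5 + y^3 + y^2.
  leading term x^2y: subtract (1)·f_1 from x^2y + xy^3 + xy^2 + xy + y^6 + y^5 + y^3 + y^2 → x^2 + xy^3 + xy^2 + x + y^6 + y^5 + y^3 + y^2 + y + 1
  leading term x^2: subtract (1)·g_4 from x^2 + xy^3 + xy^2 + x + y^6 + y^5 + y^3 + y^2 + y + 1 → xy^3 + xy^2 + xy + y^6 + y^5 + y^4 + y^2 + y
  leading term xy^3: subtract (y)·g_3 from xy^3 + xy^2 + xy + y^6 + y^5 + y^4 + y^2 + y → xy^2 + xy + y^6 + y^5 + y^3 + y
  leading term xy^2: subtract (1)·g_3 from xy^2 + xy + y^6 + y^5 + y^3 + y → xy + y^6 + y^5 + y^2
  leading term xy: subtract (1)·g_5 from xy + y^6 + y^5 + y^2 → y^6 + y
  leading term y^6: no divisor's leading term divides it; move y^6 to the remainder.
  leading term y: no divisor's leading term divides it; move y to the remainder.
  remainder y^6 + y ≠ 0; add g_6 = y^6 + y to the basis.

The other S-polynomials (S(f_2,g_3), S(g_3,g_4), S(f_1,g_5), S(f_2,g_5), S(g_3,g_5), S(g_4,g_5), S(f_1,g_6), S(f_2,g_6), S(g_3,g_6), S(g_4,g_6), S(g_5,g_6)) all reduce to 0 modulo the current basis, so we have a Gröbner basis.
Inter-reduce: drop elements whose leading term is divisible by another's, tail-reduce, and make monic.

G = {x^2 + x + y^5 + y^4 + y^3 + y^2 + y + 1, xy + y^5 + y^2 + y, y^6 + y}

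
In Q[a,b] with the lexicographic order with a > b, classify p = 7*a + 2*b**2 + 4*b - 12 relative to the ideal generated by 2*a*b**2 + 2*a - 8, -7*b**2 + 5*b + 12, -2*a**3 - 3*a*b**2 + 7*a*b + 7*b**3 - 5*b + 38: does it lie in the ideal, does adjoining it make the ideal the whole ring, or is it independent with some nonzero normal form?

First compute the reduced Gröbner basis of I by Buchberger's algorithm.
f_1 = 2*a*b**2 + 2*a - 8, LT = a*b**2.
f_2 = -7*b**2 + 5*b + 12, LT = b**2.
f_3 = -2*a**3 - 3*a*b**2 + 7*a*b + 7*b**3 - 5*b + 38, LT = a**3.

S(f_1,f_2): lcm = a*b**2. S = 5/7*a*b + 19/7*a - 4.
  leading term a*b: no divisor's leading term divides it; move 5/7*a*b to the remainder.
  leading term a: no divisor's leading term divides it; move 19/7*a to the remainder.
  leading term 1: no divisor's leading term divides it; move -4 to the remainder.
  remainder 5/7*a*b + 19/7*a - 4 ≠ 0; add h_4 = 5/7*a*b + 19/7*a - 4 to the basis.

S(f_1,f_3): lcm = a**3*b**2. S = a**3 - 4*a**2 - 3/2*a*b**4 + 7/2*a*b**3 + 7/2*b**5 - 5/2*b**3 + 19*b**2.
  leading term a**3: subtract (-1/2)·f_3 from a**3 - 4*a**2 - 3/2*a*b**4 + 7/2*a*b**3 + 7/2*b**5 - 5/2*b**3 + 19*b**2 → -4*a**2 - 3/2*a*b**4 + 7/2*a*b**3 - 3/2*a*b**2 + 7/2*a*b + 7/2*b**5 + b**3 + 19*b**2 - 5/2*b + 19
  leading term a**2: no divisor's leading term divides it; move -4*a**2 to the remainder.
  leading term a*b**4: subtract (-3/4*b**2)·f_1 from -3/2*a*b**4 + 7/2*a*b**3 - 3/2*a*b**2 + 7/2*a*b + 7/2*b**5 + b**3 + 19*b**2 - 5/2*b + 19 → 7/2*a*b**3 + 7/2*a*b + 7/2*b**5 + b**3 + 13*b**2 - 5/2*b + 19
  leading term a*b**3: subtract (7/4*b)·f_1 from 7/2*a*b**3 + 7/2*a*b + 7/2*b**5 + b**3 + 13*b**2 - 5/2*b + 19 → 7/2*b**5 + b**3 + 13*b**2 + 23/2*b + 19
  leading term b**5: subtract (-1/2*b**3)·f_2 from 7/2*b**5 + b**3 + 13*b**2 + 23/2*b + 19 → 5/2*b**4 + 7*b**3 + 13*b**2 + 23/2*b + 19
  leading term b**4: subtract (-5/14*b**2)·f_2 from 5/2*b**4 + 7*b**3 + 13*b**2 + 23/2*b + 19 → 123/14*b**3 + 121/7*b**2 + 23/2*b + 19
  leading term b**3: subtract (-123/98*b)·f_2 from 123/14*b**3 + 121/7*b**2 + 23/2*b + 19 → 2309/98*b**2 + 2603/98*b + 19
  leading term b**2: subtract (-2309/686)·f_2 from 2309/98*b**2 + 2603/98*b + 19 → 14883/343*b + 20371/343
  leading term b: no divisor's leading term divides it; move 14883/343*b to the remainder.
  leading term 1: no divisor's leading term divides it; move 20371/343 to the remainder.
  remainder -4*a**2 + 14883/343*b + 20371/343 ≠ 0; add h_5 = -4*a**2 + 14883/343*b + 20371/343 to the basis.

S(f_1,h_4): lcm = a*b**2. S = -19/5*a*b + a + 28/5*b - 4.
  leading term a*b: subtract (-133/25)·h_4 from -19/5*a*b + a + 28/5*b - 4 → 386/25*a + 28/5*b - 632/25
  leading term a: no divisor's leading term divides it; move 386/25*a to the remainder.
  leading term b: no divisor's leading term divides it; move 28/5*b to the remainder.
  leading term 1: no divisor's leading term divides it; move -632/25 to the remainder.
  remainder 386/25*a + 28/5*b - 632/25 ≠ 0; add h_6 = 386/25*a + 28/5*b - 632/25 to the basis.

S(f_1,h_5): lcm = a**2*b**2. S = a**2 - 4*a + 14883/1372*b**3 + 20371/1372*b**2.
  leading term a**2: subtract (-1/4)·h_5 from a**2 - 4*a + 14883/1372*b**3 + 20371/1372*b**2 → -4*a + 14883/1372*b**3 + 20371/1372*b**2 + 14883/1372*b + 20371/1372
  leading term a: subtract (-50/193)·h_6 from -4*a + 14883/1372*b**3 + 20371/1372*b**2 + 14883/1372*b + 20371/1372 → 14883/1372*b**3 + 20371/1372*b**2 + 3256579/264796*b + 2197395/264796
  leading term b**3: subtract (-14883/9604*b)·f_2 from 14883/1372*b**3 + 20371/1372*b**2 + 3256579/264796*b + 2197395/264796 → 54253/2401*b**2 + 57265081/1853572*b + 2197395/264796
  leading term b**2: subtract (-54253/16807)·f_2 from 54253/2401*b**2 + 57265081/1853572*b + 2197395/264796 → 610272147/12975004*b + 610272147/12975004
  leading term b: no divisor's leading term divides it; move 610272147/12975004*b to the remainder.
  leading term 1: no divisor's leading term divides it; move 610272147/12975004 to the remainder.
  remainder 610272147/12975004*b + 610272147/12975004 ≠ 0; add h_7 = 610272147/12975004*b + 610272147/12975004 to the basis.

The other S-polynomials (S(f_2,f_3), S(f_2,h_4), S(f_3,h_4), S(f_2,h_5), S(f_3,h_5), S(h_4,h_5), S(f_1,h_6), S(f_2,h_6), S(f_3,h_6), S(h_4,h_6), S(h_5,h_6), S(f_1,h_7), S(f_2,h_7), S(f_3,h_7), S(h_4,h_7), S(h_5,h_7), S(h_6,h_7)) all reduce to 0 modulo the current basis, so we have a Gröbner basis.
Inter-reduce: drop elements whose leading term is divisible by another's, tail-reduce, and make monic.
Reduced Gröbner basis: {a - 2, b + 1}.
Label its elements g_1 = a - 2, g_2 = b + 1.

Reduce p = 7*a + 2*b**2 + 4*b - 12 modulo G:
  leading term a: subtract (7)·g_1 from 7*a + 2*b**2 + 4*b - 12 → 2*b**2 + 4*b + 2
  leading term b**2: subtract (2*b)·g_2 from 2*b**2 + 4*b + 2 → 2*b + 2
  leading term b: subtract (2)·g_2 from 2*b + 2 → 0
  normal form = 0.
Since the normal form is 0, p ∈ I.

7*a + 2*b**2 + 4*b - 12 lies in I (it reduces to 0).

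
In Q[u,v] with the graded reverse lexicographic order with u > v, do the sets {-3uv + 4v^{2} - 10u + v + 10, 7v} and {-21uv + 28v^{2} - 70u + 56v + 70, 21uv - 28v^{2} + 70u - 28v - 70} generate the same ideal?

Equality of ideals is decidable: compute both reduced Gröbner bases (unique for the ordering) and check whether they agree.
Buchberger on the first generating set:
f_1 = -3uv + 4v^{2} - 10u + v + 10, LT = uv.
f_2 = 7v, LT = v.

S(f_1,f_2): lcm = uv. S = -\tfrac{4}{3}v^{2} + \tfrac{10}{3}u - \tfrac{1}{3}v - \tfrac{10}{3}.
  leading term v^{2}: subtract (-\tfrac{4}{21}v)·f_2 from -\tfrac{4}{3}v^{2} + \tfrac{10}{3}u - \tfrac{1}{3}v - \tfrac{10}{3} → \tfrac{10}{3}u - \tfrac{1}{3}v - \tfrac{10}{3}
  leading term u: no divisor's leading term divides it; move \tfrac{10}{3}u to the remainder.
  leading term v: subtract (-\tfrac{1}{21})·f_2 from -\tfrac{1}{3}v - \tfrac{10}{3} → -\tfrac{10}{3}
  leading term 1: no divisor's leading term divides it; move -\tfrac{10}{3} to the remainder.
  remainder \tfrac{10}{3}u - \tfrac{10}{3} ≠ 0; add g_3 = \tfrac{10}{3}u - \tfrac{10}{3} to the basis.

The other S-polynomials (S(f_1,g_3), S(f_2,g_3)) all reduce to 0 modulo the current basis, so we have a Gröbner basis.
Inter-reduce: drop elements whose leading term is divisible by another's, tail-reduce, and make monic.
Reduced Gröbner basis: {u - 1, v}.

Buchberger on the second generating set:
h_1 = -21uv + 28v^{2} - 70u + 56v + 70, LT = uv.
h_2 = 21uv - 28v^{2} + 70u - 28v - 70, LT = uv.

S(h_1,h_2): lcm = uv. S = -\tfrac{4}{3}v.
  leading term v: no divisor's leading term divides it; move -\tfrac{4}{3}v to the remainder.
  remainder -\tfrac{4}{3}v ≠ 0; add k_3 = -\tfrac{4}{3}v to the basis.

S(h_1,k_3): lcm = uv. S = -\tfrac{4}{3}v^{2} + \tfrac{10}{3}u - \tfrac{8}{3}v - \tfrac{10}{3}.
  leading term v^{2}: subtract (v)·k_3 from -\tfrac{4}{3}v^{2} + \tfrac{10}{3}u - \tfrac{8}{3}v - \tfrac{10}{3} → \tfrac{10}{3}u - \tfrac{8}{3}v - \tfrac{10}{3}
  leading term u: no divisor's leading term divides it; move \tfrac{10}{3}u to the remainder.
  leading term v: subtract (2)·k_3 from -\tfrac{8}{3}v - \tfrac{10}{3} → -\tfrac{10}{3}
  leading term 1: no divisor's leading term divides it; move -\tfrac{10}{3} to the remainder.
  remainder \tfrac{10}{3}u - \tfrac{10}{3} ≠ 0; add k_4 = \tfrac{10}{3}u - \tfrac{10}{3} to the basis.

The other S-polynomials (S(h_2,k_3), S(h_1,k_4), S(h_2,k_4), S(k_3,k_4)) all reduce to 0 modulo the current basis, so we have a Gröbner basis.
Inter-reduce: drop elements whose leading term is divisible by another's, tail-reduce, and make monic.
Reduced Gröbner basis: {u - 1, v}.

The two bases agree; hence the ideals are identical.

Yes, the ideals are equal.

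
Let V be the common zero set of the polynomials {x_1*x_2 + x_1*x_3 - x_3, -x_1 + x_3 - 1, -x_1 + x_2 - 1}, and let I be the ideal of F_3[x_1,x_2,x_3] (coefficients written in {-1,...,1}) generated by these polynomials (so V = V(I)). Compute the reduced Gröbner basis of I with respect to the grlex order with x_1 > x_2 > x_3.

f_1 = x_1*x_2 + x_1*x_3 - x_3, LT = x_1*x_2.
f_2 = -x_1 + x_3 - 1, LT = x_1.
f_3 = -x_1 + x_2 - 1, LT = x_1.

S(f_1,f_2): lcm = x_1*x_2. S = x_1*x_3 + x_2*x_3 - x_2 - x_3.
  leading term x_1*x_3: subtract (-x_3)·f_2 from x_1*x_3 + x_2*x_3 - x_2 - x_3 → x_2*x_3 + x_3**2 - x_2 + x_3
  leading term x_2*x_3: no divisor's leading term divides it; move x_2*x_3 to the remainder.
  leading term x_3**2: no divisor's leading term divides it; move x_3**2 to the remainder.
  leading term x_2: no divisor's leading term divides it; move -x_2 to the remainder.
  leading term x_3: no divisor's leading term divides it; move x_3 to the remainder.
  remainder x_2*x_3 + x_3**2 - x_2 + x_3 ≠ 0; add g_4 = x_2*x_3 + x_3**2 - x_2 + x_3 to the basis.

S(f_1,f_3): lcm = x_1*x_2. S = x_1*x_3 + x_2**2 - x_2 - x_3.
  leading term x_1*x_3: subtract (-x_3)·f_2 from x_1*x_3 + x_2**2 - x_2 - x_3 → x_2**2 + x_3**2 - x_2 + x_3
  leading term x_2**2: no divisor's leading term divides it; move x_2**2 to the remainder.
  leading term x_3**2: no divisor's leading term divides it; move x_3**2 to the remainder.
  leading term x_2: no divisor's leading term divides it; move -x_2 to the remainder.
  leading term x_3: no divisor's leading term divides it; move x_3 to the remainder.
  remainder x_2**2 + x_3**2 - x_2 + x_3 ≠ 0; add g_5 = x_2**2 + x_3**2 - x_2 + x_3 to the basis.

S(f_2,f_3): lcm = x_1. S = x_2 - x_3.
  leading term x_2: no divisor's leading term divides it; move x_2 to the remainder.
  leading term x_3: no divisor's leading term divides it; move -x_3 to the remainder.
  remainder x_2 - x_3 ≠ 0; add g_6 = x_2 - x_3 to the basis.

S(f_1,g_5): lcm = x_1*x_2**2. S = x_1*x_2*x_3 - x_1*x_3**2 + x_1*x_2 - x_1*x_3 - x_2*x_3.
  leading term x_1*x_2*x_3: subtract (x_3)·f_1 from x_1*x_2*x_3 - x_1*x_3**2 + x_1*x_2 - x_1*x_3 - x_2*x_3 → x_1*x_3**2 + x_1*x_2 - x_1*x_3 - x_2*x_3 + x_3**2
  leading term x_1*x_3**2: subtract (-x_3**2)·f_2 from x_1*x_3**2 + x_1*x_2 - x_1*x_3 - x_2*x_3 + x_3**2 → x_3**3 + x_1*x_2 - x_1*x_3 - x_2*x_3
  leading term x_3**3: no divisor's leading term divides it; move x_3**3 to the remainder.
  leading term x_1*x_2: subtract (1)·f_1 from x_1*x_2 - x_1*x_3 - x_2*x_3 → x_1*x_3 - x_2*x_3 + x_3
  leading term x_1*x_3: subtract (-x_3)·f_2 from x_1*x_3 - x_2*x_3 + x_3 → -x_2*x_3 + x_3**2
  leading term x_2*x_3: subtract (-1)·g_4 from -x_2*x_3 + x_3**2 → -x_3**2 - x_2 + x_3
  leading term x_3**2: no divisor's leading term divides it; move -x_3**2 to the remainder.
  leading term x_2: subtract (-1)·g_6 from -x_2 + x_3 → 0
  remainder x_3**3 - x_3**2 ≠ 0; add g_7 = x_3**3 - x_3**2 to the basis.

S(f_1,g_6): lcm = x_1*x_2. S = -x_1*x_3 - x_3.
  leading term x_1*x_3: subtract (x_3)·f_2 from -x_1*x_3 - x_3 → -x_3**2
  leading term x_3**2: no divisor's leading term divides it; move -x_3**2 to the remainder.
  remainder -x_3**2 ≠ 0; add g_8 = -x_3**2 to the basis.

The other S-polynomials (S(f_1,g_4), S(f_2,g_4), S(f_3,g_4), S(f_2,g_5), S(f_3,g_5), S(g_4,g_5), S(f_2,g_6), S(f_3,g_6), S(g_4,g_6), S(g_5,g_6), S(f_1,g_7), S(f_2,g_7), S(f_3,g_7), S(g_4,g_7), S(g_5,g_7), S(g_6,g_7), S(f_1,g_8), S(f_2,g_8), S(f_3,g_8), S(g_4,g_8), S(g_5,g_8), S(g_6,g_8), S(g_7,g_8)) all reduce to 0 modulo the current basis, so we have a Gröbner basis.
Inter-reduce: drop elements whose leading term is divisible by another's, tail-reduce, and make monic.

G = {x_3**2, x_1 - x_3 + 1, x_2 - x_3}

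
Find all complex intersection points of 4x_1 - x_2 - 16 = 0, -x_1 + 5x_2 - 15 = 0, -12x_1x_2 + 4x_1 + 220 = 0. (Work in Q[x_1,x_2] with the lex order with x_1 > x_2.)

Compute a lex Gröbner basis by Buchberger's algorithm.
f_1 = 4x_1 - x_2 - 16, LT = x_1.
f_2 = -x_1 + 5x_2 - 15, LT = x_1.
f_3 = -12x_1x_2 + 4x_1 + 220, LT = x_1x_2.

S(f_1,f_2): lcm = x_1. S = \tfrac{19}{4}x_2 - 19.
  reduce S modulo (f_1, f_2, f_3):
  remainder \tfrac{19}{4}x_2 - 19 ≠ 0; add h_4 = \tfrac{19}{4}x_2 - 19 to the basis.

The other S-polynomials (S(f_1,f_3), S(f_2,f_3), S(f_1,h_4), S(f_2,h_4), S(f_3,h_4)) all reduce to 0 modulo the current basis, so we have a Gröbner basis.
Inter-reduce: drop elements whose leading term is divisible by another's, tail-reduce, and make monic.
Reduced Gröbner basis: {x_1 - 5, x_2 - 4}.

The lex basis is triangular: the last element involves only x_2. Solving x_2 - 4 = 0 gives x_2 ∈ {4}; substituting each value into the earlier elements determines the remaining variables.
  x_2 = 4: the earlier basis element becomes x_1 - 5 = 0, giving x_1 = 5 — point (5, 4).

{(5, 4)}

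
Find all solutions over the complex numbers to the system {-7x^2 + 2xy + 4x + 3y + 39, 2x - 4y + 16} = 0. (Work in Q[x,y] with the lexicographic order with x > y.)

{(-2, 3), (17/4, 49/8)}

Compute a lex Gröbner basis by Buchberger's algorithm.
f_1 = -7x^2 + 2xy + 4x + 3y + 39, LT = x^2.
f_2 = 2x - 4y + 16, LT = x.

S(f_1,f_2): lcm = x^2. S = 12/7xy - 60/7x - 3/7y - 39/7.
  reduce S modulo (f_1, f_2):
  remainder 24/7y^2 - 219/7y + 63 ≠ 0; add h_3 = 24/7y^2 - 219/7y + 63 to the basis.

The other S-polynomials (S(f_1,h_3), S(f_2,h_3)) all reduce to 0 modulo the current basis, so we have a Gröbner basis.
Inter-reduce: drop elements whose leading term is divisible by another's, tail-reduce, and make monic.
Reduced Gröbner basis: {x - 2y + 8, y^2 - 73/8y + 147/8}.

A lex Gröbner basis eliminates variables successively. Here y^2 - 73/8y + 147/8 depends only on y, with roots {3, 49/8}; lifting each root through the earlier basis elements recovers the full solutions.
  y = 3: the earlier basis element becomes x + 2 = 0, giving x = -2 — point (-2, 3).
  y = 49/8: the earlier basis element becomes x - 17/4 = 0, giving x = 17/4 — point (17/4, 49/8).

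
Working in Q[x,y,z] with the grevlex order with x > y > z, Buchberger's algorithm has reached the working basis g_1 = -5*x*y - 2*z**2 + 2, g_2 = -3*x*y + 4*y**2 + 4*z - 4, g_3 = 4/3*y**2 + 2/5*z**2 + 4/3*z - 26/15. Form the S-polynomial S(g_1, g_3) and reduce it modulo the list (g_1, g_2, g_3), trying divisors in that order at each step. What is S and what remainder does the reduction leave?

S(g_1, g_3) = -3/10*x*z**2 + 2/5*y*z**2 - x*z + 13/10*x - 2/5*y; remainder on division = -3/10*x*z**2 + 2/5*y*z**2 - x*z + 13/10*x - 2/5*y.

lcm(LM(g_1), LM(g_3)) = x*y**2.
S = (lcm/LT(g_1))·g_1 − (lcm/LT(g_3))·g_3 = -3/10*x*z**2 + 2/5*y*z**2 - x*z + 13/10*x - 2/5*y.
Reduce S modulo (g_1, g_2, g_3) in that order:
  leading term x*z**2: no divisor's leading term divides it; move -3/10*x*z**2 to the remainder.
  leading term y*z**2: no divisor's leading term divides it; move 2/5*y*z**2 to the remainder.
  leading term x*z: no divisor's leading term divides it; move -x*z to the remainder.
  leading term x: no divisor's leading term divides it; move 13/10*x to the remainder.
  leading term y: no divisor's leading term divides it; move -2/5*y to the remainder.
The remainder -3/10*x*z**2 + 2/5*y*z**2 - x*z + 13/10*x - 2/5*y is nonzero, so it would be added as the next basis element.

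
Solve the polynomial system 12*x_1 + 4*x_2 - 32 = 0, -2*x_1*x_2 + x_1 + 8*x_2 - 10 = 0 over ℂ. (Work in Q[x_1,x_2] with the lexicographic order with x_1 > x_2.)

Compute a lex Gröbner basis by Buchberger's algorithm.
f_1 = 12*x_1 + 4*x_2 - 32, LT = x_1.
f_2 = -2*x_1*x_2 + x_1 + 8*x_2 - 10, LT = x_1*x_2.

S(f_1,f_2): lcm = x_1*x_2. S = 1/2*x_1 + 1/3*x_2**2 + 4/3*x_2 - 5.
  leading term x_1: subtract (1/24)·f_1 from 1/2*x_1 + 1/3*x_2**2 + 4/3*x_2 - 5 → 1/3*x_2**2 + 7/6*x_2 - 11/3
  leading term x_2**2: no divisor's leading term divides it; move 1/3*x_2**2 to the remainder.
  leading term x_2: no divisor's leading term divides it; move 7/6*x_2 to the remainder.
  leading term 1: no divisor's leading term divides it; move -11/3 to the remainder.
  remainder 1/3*x_2**2 + 7/6*x_2 - 11/3 ≠ 0; add h_3 = 1/3*x_2**2 + 7/6*x_2 - 11/3 to the basis.

The other S-polynomials (S(f_1,h_3), S(f_2,h_3)) all reduce to 0 modulo the current basis, so we have a Gröbner basis.
Inter-reduce: drop elements whose leading term is divisible by another's, tail-reduce, and make monic.
Reduced Gröbner basis: {x_1 + 1/3*x_2 - 8/3, x_2**2 + 7/2*x_2 - 11}.

A lex Gröbner basis eliminates variables successively. Here x_2**2 + 7/2*x_2 - 11 depends only on x_2, with roots {-11/2, 2}; lifting each root through the earlier basis elements recovers the full solutions.
  x_2 = -11/2: the earlier basis element becomes x_1 - 9/2 = 0, giving x_1 = 9/2 — point (9/2, -11/2).
  x_2 = 2: the earlier basis element becomes x_1 - 2 = 0, giving x_1 = 2 — point (2, 2).
Substituting each solution back into the original system confirms all equations vanish.

{(9/2, -11/2), (2, 2)}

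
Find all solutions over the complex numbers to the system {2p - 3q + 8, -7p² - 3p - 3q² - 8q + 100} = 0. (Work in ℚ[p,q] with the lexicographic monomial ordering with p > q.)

{(-4, 0), (43/25, 286/75)}

Compute a lex Gröbner basis by Buchberger's algorithm.
f_1 = 2p - 3q + 8, LT = p.
f_2 = -7p² - 3p - 3q² - 8q + 100, LT = p².

S(f_1,f_2): lcm = p². S = -3/2pq + 25/7p - 3/7q² - 8/7q + 100/7.
  leading term pq: subtract (-¾q)·f_1 from -3/2pq + 25/7p - 3/7q² - 8/7q + 100/7 → 25/7p - 75/28q² + 34/7q + 100/7
  leading term p: subtract (25/14)·f_1 from 25/7p - 75/28q² + 34/7q + 100/7 → -75/28q² + 143/14q
  leading term q²: no divisor's leading term divides it; move -75/28q² to the remainder.
  leading term q: no divisor's leading term divides it; move 143/14q to the remainder.
  remainder -75/28q² + 143/14q ≠ 0; add h_3 = -75/28q² + 143/14q to the basis.

The other S-polynomials (S(f_1,h_3), S(f_2,h_3)) all reduce to 0 modulo the current basis, so we have a Gröbner basis.
Inter-reduce: drop elements whose leading term is divisible by another's, tail-reduce, and make monic.
Reduced Gröbner basis: {p - 3/2q + 4, q² - 286/75q}.

The lex basis is triangular: the last element involves only q. Solving q² - 286/75q = 0 gives q ∈ {0, 286/75}; substituting each value into the earlier elements determines the remaining variables.
  q = 0: the earlier basis element becomes p + 4 = 0, giving p = -4 — point (-4, 0).
  q = 286/75: the earlier basis element becomes p - 43/25 = 0, giving p = 43/25 — point (43/25, 286/75).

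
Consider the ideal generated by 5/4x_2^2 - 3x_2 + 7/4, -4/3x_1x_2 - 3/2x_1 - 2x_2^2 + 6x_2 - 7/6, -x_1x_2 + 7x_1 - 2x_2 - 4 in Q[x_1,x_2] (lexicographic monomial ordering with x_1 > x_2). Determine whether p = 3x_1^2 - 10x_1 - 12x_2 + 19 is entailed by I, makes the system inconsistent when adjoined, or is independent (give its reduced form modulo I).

3x_1^2 - 10x_1 - 12x_2 + 19 lies in I (it reduces to 0).

First compute the reduced Gröbner basis of I by Buchberger's algorithm.
f_1 = 5/4x_2^2 - 3x_2 + 7/4, LT = x_2^2.
f_2 = -4/3x_1x_2 - 3/2x_1 - 2x_2^2 + 6x_2 - 7/6, LT = x_1x_2.
f_3 = -x_1x_2 + 7x_1 - 2x_2 - 4, LT = x_1x_2.

S(f_1,f_2): lcm = x_1x_2^2. S = -141/40x_1x_2 + 7/5x_1 - 3/2x_2^3 + 9/2x_2^2 - 7/8x_2.
  reduce S modulo (f_1, f_2, f_3):
  remainder 1717/320x_1 + 17/80x_2 - 357/64 ≠ 0; add h_4 = 1717/320x_1 + 17/80x_2 - 357/64 to the basis.

S(f_1,f_3): lcm = x_1x_2^2. S = 23/5x_1x_2 + 7/5x_1 - 2x_2^2 - 4x_2.
  reduce S modulo (f_1, f_2, f_3, h_4):
  remainder -11389/2525x_2 + 11389/2525 ≠ 0; add h_5 = -11389/2525x_2 + 11389/2525 to the basis.

The other S-polynomials (S(f_2,f_3), S(f_1,h_4), S(f_2,h_4), S(f_3,h_4), S(f_1,h_5), S(f_2,h_5), S(f_3,h_5), S(h_4,h_5)) all reduce to 0 modulo the current basis, so we have a Gröbner basis.
Inter-reduce: drop elements whose leading term is divisible by another's, tail-reduce, and make monic.
Reduced Gröbner basis: {x_1 - 1, x_2 - 1}.
Label its elements g_1 = x_1 - 1, g_2 = x_2 - 1.

Reduce p = 3x_1^2 - 10x_1 - 12x_2 + 19 modulo G:
  leading term x_1^2: subtract (3x_1)·g_1 from 3x_1^2 - 10x_1 - 12x_2 + 19 → -7x_1 - 12x_2 + 19
  leading term x_1: subtract (-7)·g_1 from -7x_1 - 12x_2 + 19 → -12x_2 + 12
  leading term x_2: subtract (-12)·g_2 from -12x_2 + 12 → 0
  normal form = 0.
Since the normal form is 0, p ∈ I.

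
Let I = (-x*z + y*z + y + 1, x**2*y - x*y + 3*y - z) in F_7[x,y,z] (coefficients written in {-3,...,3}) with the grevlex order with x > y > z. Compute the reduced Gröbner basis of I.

G = {y**3*z + x*y**2 + y**3 - y**2*z + x*y + 3*y*z - z**2 - y, x**2*y - x*y + 3*y - z, x*z - y*z - y - 1}

The reduced Gröbner basis is the canonical form of the ideal for this ordering.

f_1 = -x*z + y*z + y + 1, LT = x*z.
f_2 = x**2*y - x*y + 3*y - z, LT = x**2*y.

S(f_1,f_2): lcm = x**2*y*z. S = -x*y**2*z - x*y**2 + x*y*z - x*y - 3*y*z + z**2.
  leading term x*y**2*z: subtract (y**2)·f_1 from -x*y**2*z - x*y**2 + x*y*z - x*y - 3*y*z + z**2 → -y**3*z - x*y**2 - y**3 + x*y*z - x*y - y**2 - 3*y*z + z**2
  leading term y**3*z: no divisor's leading term divides it; move -y**3*z to the remainder.
  leading term x*y**2: no divisor's leading term divides it; move -x*y**2 to the remainder.
  leading term y**3: no divisor's leading term divides it; move -y**3 to the remainder.
  leading term x*y*z: subtract (-y)·f_1 from x*y*z - x*y - y**2 - 3*y*z + z**2 → y**2*z - x*y - 3*y*z + z**2 + y
  leading term y**2*z: no divisor's leading term divides it; move y**2*z to the remainder.
  leading term x*y: no divisor's leading term divides it; move -x*y to the remainder.
  leading term y*z: no divisor's leading term divides it; move -3*y*z to the remainder.
  leading term z**2: no divisor's leading term divides it; move z**2 to the remainder.
  leading term y: no divisor's leading term divides it; move y to the remainder.
  remainder -y**3*z - x*y**2 - y**3 + y**2*z - x*y - 3*y*z + z**2 + y ≠ 0; add g_3 = -y**3*z - x*y**2 - y**3 + y**2*z - x*y - 3*y*z + z**2 + y to the basis.

The other S-polynomials (S(f_1,g_3), S(f_2,g_3)) all reduce to 0 modulo the current basis, so we have a Gröbner basis.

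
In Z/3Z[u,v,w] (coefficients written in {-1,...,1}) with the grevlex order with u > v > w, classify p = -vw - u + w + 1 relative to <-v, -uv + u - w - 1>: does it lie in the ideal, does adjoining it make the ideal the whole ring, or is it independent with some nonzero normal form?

First compute the reduced Gröbner basis of I by Buchberger's algorithm.
f_1 = -v, LT = v.
f_2 = -uv + u - w - 1, LT = uv.

S(f_1,f_2): lcm = uv. S = u - w - 1.
  leading term u: no divisor's leading term divides it; move u to the remainder.
  leading term w: no divisor's leading term divides it; move -w to the remainder.
  leading term 1: no divisor's leading term divides it; move -1 to the remainder.
  remainder u - w - 1 ≠ 0; add h_3 = u - w - 1 to the basis.

The other S-polynomials (S(f_1,h_3), S(f_2,h_3)) all reduce to 0 modulo the current basis, so we have a Gröbner basis.
Inter-reduce: drop elements whose leading term is divisible by another's, tail-reduce, and make monic.
Reduced Gröbner basis: {u - w - 1, v}.
Label its elements g_1 = u - w - 1, g_2 = v.

Reduce p = -vw - u + w + 1 modulo G:
  leading term vw: subtract (-w)·g_2 from -vw - u + w + 1 → -u + w + 1
  leading term u: subtract (-1)·g_1 from -u + w + 1 → 0
  normal form = 0.
Since the normal form is 0, p ∈ I.

-vw - u + w + 1 lies in I (it reduces to 0).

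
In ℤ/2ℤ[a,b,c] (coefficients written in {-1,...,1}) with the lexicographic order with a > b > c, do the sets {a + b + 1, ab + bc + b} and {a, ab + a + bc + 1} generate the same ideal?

For a fixed monomial order, each ideal has a unique reduced Gröbner basis; comparing bases decides equality.
Buchberger on the first generating set:
f_1 = a + b + 1, LT = a.
f_2 = ab + bc + b, LT = ab.

S(f_1,f_2): lcm = ab. S = b² + bc.
  leading term b²: no divisor's leading term divides it; move b² to the remainder.
  leading term bc: no divisor's leading term divides it; move bc to the remainder.
  remainder b² + bc ≠ 0; add g_3 = b² + bc to the basis.

The other S-polynomials (S(f_1,g_3), S(f_2,g_3)) all reduce to 0 modulo the current basis, so we have a Gröbner basis.
Inter-reduce: drop elements whose leading term is divisible by another's, tail-reduce, and make monic.
Reduced Gröbner basis: {a + b + 1, b² + bc}.

Buchberger on the second generating set:
h_1 = a, LT = a.
h_2 = ab + a + bc + 1, LT = ab.

S(h_1,h_2): lcm = ab. S = a + bc + 1.
  leading term a: subtract (1)·h_1 from a + bc + 1 → bc + 1
  leading term bc: no divisor's leading term divides it; move bc to the remainder.
  leading term 1: no divisor's leading term divides it; move 1 to the remainder.
  remainder bc + 1 ≠ 0; add k_3 = bc + 1 to the basis.

The other S-polynomials (S(h_1,k_3), S(h_2,k_3)) all reduce to 0 modulo the current basis, so we have a Gröbner basis.
Inter-reduce: drop elements whose leading term is divisible by another's, tail-reduce, and make monic.
Reduced Gröbner basis: {a, bc + 1}.

These differ, so the ideals are not equal.

No, the ideals differ.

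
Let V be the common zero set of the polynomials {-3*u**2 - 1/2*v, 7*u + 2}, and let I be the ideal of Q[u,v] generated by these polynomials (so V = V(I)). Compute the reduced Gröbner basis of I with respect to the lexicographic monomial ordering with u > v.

G = {u + 2/7, v + 24/49}

f_1 = -3*u**2 - 1/2*v, LT = u**2.
f_2 = 7*u + 2, LT = u.

S(f_1,f_2): lcm = u**2. S = -2/7*u + 1/6*v.
  leading term u: subtract (-2/49)·f_2 from -2/7*u + 1/6*v → 1/6*v + 4/49
  leading term v: no divisor's leading term divides it; move 1/6*v to the remainder.
  leading term 1: no divisor's leading term divides it; move 4/49 to the remainder.
  remainder 1/6*v + 4/49 ≠ 0; add g_3 = 1/6*v + 4/49 to the basis.

S(f_1,g_3): leading monomials are coprime, so the S-polynomial reduces to 0 (Buchberger's first criterion).
S(f_2,g_3): leading monomials are coprime, so the S-polynomial reduces to 0 (Buchberger's first criterion).
Every S-polynomial of the final basis reduces to 0, so we have a Gröbner basis.
Inter-reduce: drop elements whose leading term is divisible by another's, tail-reduce, and make monic.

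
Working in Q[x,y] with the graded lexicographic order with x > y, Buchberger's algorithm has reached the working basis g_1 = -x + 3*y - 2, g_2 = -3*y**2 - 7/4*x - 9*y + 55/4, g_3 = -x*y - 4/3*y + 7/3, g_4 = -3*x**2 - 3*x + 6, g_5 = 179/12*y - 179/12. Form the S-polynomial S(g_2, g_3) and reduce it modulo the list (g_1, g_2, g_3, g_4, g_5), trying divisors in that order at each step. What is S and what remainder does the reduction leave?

S(g_2, g_3) = 7/12*x**2 + 3*x*y - 4/3*y**2 - 55/12*x + 7/3*y; remainder on division = 0.

lcm(LM(g_2), LM(g_3)) = x*y**2.
S = (lcm/LT(g_2))·g_2 − (lcm/LT(g_3))·g_3 = 7/12*x**2 + 3*x*y - 4/3*y**2 - 55/12*x + 7/3*y.
Reduce S modulo (g_1, g_2, g_3, g_4, g_5) in that order:
  leading term x**2: subtract (-7/12*x)·g_1 from 7/12*x**2 + 3*x*y - 4/3*y**2 - 55/12*x + 7/3*y → 19/4*x*y - 4/3*y**2 - 23/4*x + 7/3*y
  leading term x*y: subtract (-19/4*y)·g_1 from 19/4*x*y - 4/3*y**2 - 23/4*x + 7/3*y → 155/12*y**2 - 23/4*x - 43/6*y
  leading term y**2: subtract (-155/36)·g_2 from 155/12*y**2 - 23/4*x - 43/6*y → -1913/144*x - 551/12*y + 8525/144
  leading term x: subtract (1913/144)·g_1 from -1913/144*x - 551/12*y + 8525/144 → -4117/48*y + 4117/48
  leading term y: subtract (-23/4)·g_5 from -4117/48*y + 4117/48 → 0
The remainder is 0, so this S-polynomial contributes no new basis element.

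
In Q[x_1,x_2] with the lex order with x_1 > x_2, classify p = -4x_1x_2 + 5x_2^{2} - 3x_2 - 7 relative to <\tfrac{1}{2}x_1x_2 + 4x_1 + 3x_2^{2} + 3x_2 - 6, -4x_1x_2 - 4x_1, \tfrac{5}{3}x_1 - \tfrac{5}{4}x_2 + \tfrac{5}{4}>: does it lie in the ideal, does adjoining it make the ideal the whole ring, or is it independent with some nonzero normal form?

First compute the reduced Gröbner basis of I by Buchberger's algorithm.
f_1 = \tfrac{1}{2}x_1x_2 + 4x_1 + 3x_2^{2} + 3x_2 - 6, LT = x_1x_2.
f_2 = -4x_1x_2 - 4x_1, LT = x_1x_2.
f_3 = \tfrac{5}{3}x_1 - \tfrac{5}{4}x_2 + \tfrac{5}{4}, LT = x_1.

S(f_1,f_2): lcm = x_1x_2. S = 7x_1 + 6x_2^{2} + 6x_2 - 12.
  leading term x_1: subtract (\tfrac{21}{5})·f_3 from 7x_1 + 6x_2^{2} + 6x_2 - 12 → 6x_2^{2} + \tfrac{45}{4}x_2 - \tfrac{69}{4}
  leading term x_2^{2}: no divisor's leading term divides it; move 6x_2^{2} to the remainder.
  leading term x_2: no divisor's leading term divides it; move \tfrac{45}{4}x_2 to the remainder.
  leading term 1: no divisor's leading term divides it; move -\tfrac{69}{4} to the remainder.
  remainder 6x_2^{2} + \tfrac{45}{4}x_2 - \tfrac{69}{4} ≠ 0; add h_4 = 6x_2^{2} + \tfrac{45}{4}x_2 - \tfrac{69}{4} to the basis.

S(f_1,f_3): lcm = x_1x_2. S = 8x_1 + \tfrac{27}{4}x_2^{2} + \tfrac{21}{4}x_2 - 12.
  leading term x_1: subtract (\tfrac{24}{5})·f_3 from 8x_1 + \tfrac{27}{4}x_2^{2} + \tfrac{21}{4}x_2 - 12 → \tfrac{27}{4}x_2^{2} + \tfrac{45}{4}x_2 - 18
  leading term x_2^{2}: subtract (\tfrac{9}{8})·h_4 from \tfrac{27}{4}x_2^{2} + \tfrac{45}{4}x_2 - 18 → -\tfrac{45}{32}x_2 + \tfrac{45}{32}
  leading term x_2: no divisor's leading term divides it; move -\tfrac{45}{32}x_2 to the remainder.
  leading term 1: no divisor's leading term divides it; move \tfrac{45}{32} to the remainder.
  remainder -\tfrac{45}{32}x_2 + \tfrac{45}{32} ≠ 0; add h_5 = -\tfrac{45}{32}x_2 + \tfrac{45}{32} to the basis.

The other S-polynomials (S(f_2,f_3), S(f_1,h_4), S(f_2,h_4), S(f_3,h_4), S(f_1,h_5), S(f_2,h_5), S(f_3,h_5), S(h_4,h_5)) all reduce to 0 modulo the current basis, so we have a Gröbner basis.
Inter-reduce: drop elements whose leading term is divisible by another's, tail-reduce, and make monic.
Reduced Gröbner basis: {x_1, x_2 - 1}.
Label its elements g_1 = x_1, g_2 = x_2 - 1.

Reduce p = -4x_1x_2 + 5x_2^{2} - 3x_2 - 7 modulo G:
  leading term x_1x_2: subtract (-4x_2)·g_1 from -4x_1x_2 + 5x_2^{2} - 3x_2 - 7 → 5x_2^{2} - 3x_2 - 7
  leading term x_2^{2}: subtract (5x_2)·g_2 from 5x_2^{2} - 3x_2 - 7 → 2x_2 - 7
  leading term x_2: subtract (2)·g_2 from 2x_2 - 7 → -5
  leading term 1: no divisor's leading term divides it; move -5 to the remainder.
  normal form = -5.
The normal form is nonzero, so p ∉ I. Since p minus its normal form lies in I, I + (p) = I + (r) where r = -5; decide whether this ideal is the whole ring.
Here r = -5 is a nonzero constant, hence a unit: 1 ∈ I + (p), the Gröbner basis of I + (p) is {1}, and the enlarged system has no common solution — adjoining p is inconsistent.

Adjoining -4x_1x_2 + 5x_2^{2} - 3x_2 - 7 makes the ideal the whole ring: the system is inconsistent.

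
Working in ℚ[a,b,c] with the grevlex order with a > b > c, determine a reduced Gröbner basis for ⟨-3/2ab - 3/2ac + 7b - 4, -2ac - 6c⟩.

G = {ab - 14/3b - 3c + 8/3, ac + 3c, bc + 9/23c² - 8/23c}

f_1 = -3/2ab - 3/2ac + 7b - 4, LT = ab.
f_2 = -2ac - 6c, LT = ac.

S(f_1,f_2): lcm = abc. S = ac² - 23/3bc + 8/3c.
  leading term ac²: subtract (-½c)·f_2 from ac² - 23/3bc + 8/3c → -23/3bc - 3c² + 8/3c
  leading term bc: no divisor's leading term divides it; move -23/3bc to the remainder.
  leading term c²: no divisor's leading term divides it; move -3c² to the remainder.
  leading term c: no divisor's leading term divides it; move 8/3c to the remainder.
  remainder -23/3bc - 3c² + 8/3c ≠ 0; add g_3 = -23/3bc - 3c² + 8/3c to the basis.

S(f_1,g_3): lcm = abc. S = 14/23ac² + 8/23ac - 14/3bc + 8/3c.
  leading term ac²: subtract (-7/23c)·f_2 from 14/23ac² + 8/23ac - 14/3bc + 8/3c → 8/23ac - 14/3bc - 42/23c² + 8/3c
  leading term ac: subtract (-4/23)·f_2 from 8/23ac - 14/3bc - 42/23c² + 8/3c → -14/3bc - 42/23c² + 112/69c
  leading term bc: subtract (14/23)·g_3 from -14/3bc - 42/23c² + 112/69c → 0
  remainder 0.

S(f_2,g_3): lcm = abc. S = -9/23ac² + 8/23ac + 3bc.
  leading term ac²: subtract (9/46c)·f_2 from -9/23ac² + 8/23ac + 3bc → 8/23ac + 3bc + 27/23c²
  leading term ac: subtract (-4/23)·f_2 from 8/23ac + 3bc + 27/23c² → 3bc + 27/23c² - 24/23c
  leading term bc: subtract (-9/23)·g_3 from 3bc + 27/23c² - 24/23c → 0
  remainder 0.

Every S-polynomial of the final basis reduces to 0, so we have a Gröbner basis.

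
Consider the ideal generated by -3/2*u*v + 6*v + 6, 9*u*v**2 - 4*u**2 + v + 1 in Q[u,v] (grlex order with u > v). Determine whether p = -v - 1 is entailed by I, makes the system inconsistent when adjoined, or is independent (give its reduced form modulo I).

-v - 1 is independent of I; its normal form modulo I is -v - 1.

First compute the reduced Gröbner basis of I by Buchberger's algorithm.
f_1 = -3/2*u*v + 6*v + 6, LT = u*v.
f_2 = 9*u*v**2 - 4*u**2 + v + 1, LT = u*v**2.

S(f_1,f_2): lcm = u*v**2. S = 4/9*u**2 - 4*v**2 - 37/9*v - 1/9.
  reduce S modulo (f_1, f_2):
  remainder 4/9*u**2 - 4*v**2 - 37/9*v - 1/9 ≠ 0; add h_3 = 4/9*u**2 - 4*v**2 - 37/9*v - 1/9 to the basis.

S(f_1,h_3): lcm = u**2*v. S = 9*v**3 - 4*u*v + 37/4*v**2 - 4*u + 1/4*v.
  reduce S modulo (f_1, f_2, h_3):
  remainder 9*v**3 + 37/4*v**2 - 4*u - 63/4*v - 16 ≠ 0; add h_4 = 9*v**3 + 37/4*v**2 - 4*u - 63/4*v - 16 to the basis.

The other S-polynomials (S(f_2,h_3), S(f_1,h_4), S(f_2,h_4), S(h_3,h_4)) all reduce to 0 modulo the current basis, so we have a Gröbner basis.
Inter-reduce: drop elements whose leading term is divisible by another's, tail-reduce, and make monic.
Reduced Gröbner basis: {v**3 + 37/36*v**2 - 4/9*u - 7/4*v - 16/9, u**2 - 9*v**2 - 37/4*v - 1/4, u*v - 4*v - 4}.
Label its elements g_1 = v**3 + 37/36*v**2 - 4/9*u - 7/4*v - 16/9, g_2 = u**2 - 9*v**2 - 37/4*v - 1/4, g_3 = u*v - 4*v - 4.

Reduce p = -v - 1 modulo G:
  leading term v: no divisor's leading term divides it; move -v to the remainder.
  leading term 1: no divisor's leading term divides it; move -1 to the remainder.
  normal form = -v - 1.
The normal form is nonzero, so p ∉ I. Since p minus its normal form lies in I, I + (p) = I + (r) where r = -v - 1; decide whether this ideal is the whole ring.
Run Buchberger on G together with r (pairs among the g_i already reduce to 0 since G is a Gröbner basis):
g_1 = v**3 + 37/36*v**2 - 4/9*u - 7/4*v - 16/9, LT = v**3.
g_2 = u**2 - 9*v**2 - 37/4*v - 1/4, LT = u**2.
g_3 = u*v - 4*v - 4, LT = u*v.
r = -v - 1, LT = v.

S(g_1,r): lcm = v**3. S = 1/36*v**2 - 4/9*u - 7/4*v - 16/9.
  reduce S modulo (g_1, g_2, g_3, r):
  remainder -4/9*u ≠ 0; add m_5 = -4/9*u to the basis.

The other S-polynomials (S(g_1,g_2), S(g_1,g_3), S(g_2,g_3), S(g_2,r), S(g_3,r), S(g_1,m_5), S(g_2,m_5), S(g_3,m_5), S(r,m_5)) all reduce to 0 modulo the current basis, so we have a Gröbner basis.
Inter-reduce: drop elements whose leading term is divisible by another's, tail-reduce, and make monic.
Reduced Gröbner basis: {u, v + 1}.
The reduced Gröbner basis of I + (p) is {u, v + 1} ≠ {1}, a proper ideal, so the enlarged system stays consistent: p is independent of I, with normal form -v - 1.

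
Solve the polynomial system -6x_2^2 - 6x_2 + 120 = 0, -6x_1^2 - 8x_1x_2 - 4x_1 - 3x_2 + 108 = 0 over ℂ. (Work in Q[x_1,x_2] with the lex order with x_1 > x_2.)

Compute a lex Gröbner basis by Buchberger's algorithm.
f_1 = -6x_2^2 - 6x_2 + 120, LT = x_2^2.
f_2 = -6x_1^2 - 8x_1x_2 - 4x_1 - 3x_2 + 108, LT = x_1^2.

S(f_1,f_2): leading monomials are coprime, so the S-polynomial reduces to 0 (Buchberger's first criterion).
Every S-polynomial of the final basis reduces to 0, so we have a Gröbner basis.
Inter-reduce: drop elements whose leading term is divisible by another's, tail-reduce, and make monic.
Reduced Gröbner basis: {x_1^2 + 4/3x_1x_2 + 2/3x_1 + 1/2x_2 - 18, x_2^2 + x_2 - 20}.

The lex basis is triangular: the last element involves only x_2. Solving x_2^2 + x_2 - 20 = 0 gives x_2 ∈ {-5, 4}; substituting each value into the earlier elements determines the remaining variables.
  x_2 = -5: the earlier basis element becomes x_1^2 - 6x_1 - 41/2 = 0, giving x_1 = 3 - sqrt(118)/2, 3 + sqrt(118)/2 — points (3 - sqrt(118)/2, -5), (3 + sqrt(118)/2, -5).
  x_2 = 4: the earlier basis element becomes x_1^2 + 6x_1 - 16 = 0, giving x_1 = -8, 2 — points (-8, 4), (2, 4).

{(3 - sqrt(118)/2, -5), (3 + sqrt(118)/2, -5), (-8, 4), (2, 4)}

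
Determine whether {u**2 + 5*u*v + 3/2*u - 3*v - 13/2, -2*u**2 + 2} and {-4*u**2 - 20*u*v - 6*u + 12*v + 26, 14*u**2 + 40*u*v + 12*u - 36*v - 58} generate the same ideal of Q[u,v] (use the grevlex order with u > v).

No, the ideals differ.

Since reduced Gröbner bases are canonical representatives of ideals under a given ordering, it suffices to compute and compare them.
Buchberger on the first generating set:
f_1 = u**2 + 5*u*v + 3/2*u - 3*v - 13/2, LT = u**2.
f_2 = -2*u**2 + 2, LT = u**2.

S(f_1,f_2): lcm = u**2. S = 5*u*v + 3/2*u - 3*v - 11/2.
  leading term u*v: no divisor's leading term divides it; move 5*u*v to the remainder.
  leading term u: no divisor's leading term divides it; move 3/2*u to the remainder.
  leading term v: no divisor's leading term divides it; move -3*v to the remainder.
  leading term 1: no divisor's leading term divides it; move -11/2 to the remainder.
  remainder 5*u*v + 3/2*u - 3*v - 11/2 ≠ 0; add g_3 = 5*u*v + 3/2*u - 3*v - 11/2 to the basis.

S(f_1,g_3): lcm = u**2*v. S = 5*u*v**2 - 3/10*u**2 + 21/10*u*v - 3*v**2 + 11/10*u - 13/2*v.
  leading term u*v**2: subtract (v)·g_3 from 5*u*v**2 - 3/10*u**2 + 21/10*u*v - 3*v**2 + 11/10*u - 13/2*v → -3/10*u**2 + 3/5*u*v + 11/10*u - v
  leading term u**2: subtract (-3/10)·f_1 from -3/10*u**2 + 3/5*u*v + 11/10*u - v → 21/10*u*v + 31/20*u - 19/10*v - 39/20
  leading term u*v: subtract (21/50)·g_3 from 21/10*u*v + 31/20*u - 19/10*v - 39/20 → 23/25*u - 16/25*v + 9/25
  leading term u: no divisor's leading term divides it; move 23/25*u to the remainder.
  leading term v: no divisor's leading term divides it; move -16/25*v to the remainder.
  leading term 1: no divisor's leading term divides it; move 9/25 to the remainder.
  remainder 23/25*u - 16/25*v + 9/25 ≠ 0; add g_4 = 23/25*u - 16/25*v + 9/25 to the basis.

S(f_2,g_3): lcm = u**2*v. S = -3/10*u**2 + 3/5*u*v + 11/10*u - v.
  leading term u**2: subtract (-3/10)·f_1 from -3/10*u**2 + 3/5*u*v + 11/10*u - v → 21/10*u*v + 31/20*u - 19/10*v - 39/20
  leading term u*v: subtract (21/50)·g_3 from 21/10*u*v + 31/20*u - 19/10*v - 39/20 → 23/25*u - 16/25*v + 9/25
  leading term u: subtract (1)·g_4 from 23/25*u - 16/25*v + 9/25 → 0
  remainder 0.

S(f_1,g_4): lcm = u**2. S = 131/23*u*v + 51/46*u - 3*v - 13/2.
  leading term u*v: subtract (131/115)·g_3 from 131/23*u*v + 51/46*u - 3*v - 13/2 → -3/5*u + 48/115*v - 27/115
  leading term u: subtract (-15/23)·g_4 from -3/5*u + 48/115*v - 27/115 → 0
  remainder 0.

S(f_2,g_4): lcm = u**2. S = 16/23*u*v - 9/23*u - 1.
  leading term u*v: subtract (16/115)·g_3 from 16/23*u*v - 9/23*u - 1 → -3/5*u + 48/115*v - 27/115
  leading term u: subtract (-15/23)·g_4 from -3/5*u + 48/115*v - 27/115 → 0
  remainder 0.

S(g_3,g_4): lcm = u*v. S = 16/23*v**2 + 3/10*u - 114/115*v - 11/10.
  leading term v**2: no divisor's leading term divides it; move 16/23*v**2 to the remainder.
  leading term u: subtract (15/46)·g_4 from 3/10*u - 114/115*v - 11/10 → -18/23*v - 28/23
  leading term v: no divisor's leading term divides it; move -18/23*v to the remainder.
  leading term 1: no divisor's leading term divides it; move -28/23 to the remainder.
  remainder 16/23*v**2 - 18/23*v - 28/23 ≠ 0; add g_5 = 16/23*v**2 - 18/23*v - 28/23 to the basis.

S(f_1,g_5): leading monomials are coprime, so the S-polynomial reduces to 0 (Buchberger's first criterion).
S(f_2,g_5): leading monomials are coprime, so the S-polynomial reduces to 0 (Buchberger's first criterion).
S(g_3,g_5): lcm = u*v**2. S = 57/40*u*v - 3/5*v**2 + 7/4*u - 11/10*v.
  leading term u*v: subtract (57/200)·g_3 from 57/40*u*v - 3/5*v**2 + 7/4*u - 11/10*v → -3/5*v**2 + 529/400*u - 49/200*v + 627/400
  leading term v**2: subtract (-69/80)·g_5 from -3/5*v**2 + 529/400*u - 49/200*v + 627/400 → 529/400*u - 23/25*v + 207/400
  leading term u: subtract (23/16)·g_4 from 529/400*u - 23/25*v + 207/400 → 0
  remainder 0.

S(g_4,g_5): leading monomials are coprime, so the S-polynomial reduces to 0 (Buchberger's first criterion).
Every S-polynomial of the final basis reduces to 0, so we have a Gröbner basis.
Inter-reduce: drop elements whose leading term is divisible by another's, tail-reduce, and make monic.
Reduced Gröbner basis: {v**2 - 9/8*v - 7/4, u - 16/23*v + 9/23}.

Buchberger on the second generating set:
h_1 = -4*u**2 - 20*u*v - 6*u + 12*v + 26, LT = u**2.
h_2 = 14*u**2 + 40*u*v + 12*u - 36*v - 58, LT = u**2.

S(h_1,h_2): lcm = u**2. S = 15/7*u*v + 9/14*u - 3/7*v - 33/14.
  leading term u*v: no divisor's leading term divides it; move 15/7*u*v to the remainder.
  leading term u: no divisor's leading term divides it; move 9/14*u to the remainder.
  leading term v: no divisor's leading term divides it; move -3/7*v to the remainder.
  leading term 1: no divisor's leading term divides it; move -33/14 to the remainder.
  remainder 15/7*u*v + 9/14*u - 3/7*v - 33/14 ≠ 0; add k_3 = 15/7*u*v + 9/14*u - 3/7*v - 33/14 to the basis.

S(h_1,k_3): lcm = u**2*v. S = 5*u*v**2 - 3/10*u**2 + 17/10*u*v - 3*v**2 + 11/10*u - 13/2*v.
  leading term u*v**2: subtract (7/3*v)·k_3 from 5*u*v**2 - 3/10*u**2 + 17/10*u*v - 3*v**2 + 11/10*u - 13/2*v → -3/10*u**2 + 1/5*u*v - 2*v**2 + 11/10*u - v
  leading term u**2: subtract (3/40)·h_1 from -3/10*u**2 + 1/5*u*v - 2*v**2 + 11/10*u - v → 17/10*u*v - 2*v**2 + 31/20*u - 19/10*v - 39/20
  leading term u*v: subtract (119/150)·k_3 from 17/10*u*v - 2*v**2 + 31/20*u - 19/10*v - 39/20 → -2*v**2 + 26/25*u - 39/25*v - 2/25
  leading term v**2: no divisor's leading term divides it; move -2*v**2 to the remainder.
  leading term u: no divisor's leading term divides it; move 26/25*u to the remainder.
  leading term v: no divisor's leading term divides it; move -39/25*v to the remainder.
  leading term 1: no divisor's leading term divides it; move -2/25 to the remainder.
  remainder -2*v**2 + 26/25*u - 39/25*v - 2/25 ≠ 0; add k_4 = -2*v**2 + 26/25*u - 39/25*v - 2/25 to the basis.

S(h_2,k_3): lcm = u**2*v. S = 20/7*u*v**2 - 3/10*u**2 + 37/35*u*v - 18/7*v**2 + 11/10*u - 29/7*v.
  leading term u*v**2: subtract (4/3*v)·k_3 from 20/7*u*v**2 - 3/10*u**2 + 37/35*u*v - 18/7*v**2 + 11/10*u - 29/7*v → -3/10*u**2 + 1/5*u*v - 2*v**2 + 11/10*u - v
  leading term u**2: subtract (3/40)·h_1 from -3/10*u**2 + 1/5*u*v - 2*v**2 + 11/10*u - v → 17/10*u*v - 2*v**2 + 31/20*u - 19/10*v - 39/20
  leading term u*v: subtract (119/150)·k_3 from 17/10*u*v - 2*v**2 + 31/20*u - 19/10*v - 39/20 → -2*v**2 + 26/25*u - 39/25*v - 2/25
  leading term v**2: subtract (1)·k_4 from -2*v**2 + 26/25*u - 39/25*v - 2/25 → 0
  remainder 0.

S(h_1,k_4): leading monomials are coprime, so the S-polynomial reduces to 0 (Buchberger's first criterion).
S(h_2,k_4): leading monomials are coprime, so the S-polynomial reduces to 0 (Buchberger's first criterion).
S(k_3,k_4): lcm = u*v**2. S = 13/25*u**2 - 12/25*u*v - 1/5*v**2 - 1/25*u - 11/10*v.
  leading term u**2: subtract (-13/100)·h_1 from 13/25*u**2 - 12/25*u*v - 1/5*v**2 - 1/25*u - 11/10*v → -77/25*u*v - 1/5*v**2 - 41/50*u + 23/50*v + 169/50
  leading term u*v: subtract (-539/375)·k_3 from -77/25*u*v - 1/5*v**2 - 41/50*u + 23/50*v + 169/50 → -1/5*v**2 + 13/125*u - 39/250*v - 1/125
  leading term v**2: subtract (1/10)·k_4 from -1/5*v**2 + 13/125*u - 39/250*v - 1/125 → 0
  remainder 0.

Every S-polynomial of the final basis reduces to 0, so we have a Gröbner basis.
Inter-reduce: drop elements whose leading term is divisible by another's, tail-reduce, and make monic.
Reduced Gröbner basis: {u**2 - 2*v - 1, u*v + 3/10*u - 1/5*v - 11/10, v**2 - 13/25*u + 39/50*v + 1/25}.

The bases are distinct; the ideals are different.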